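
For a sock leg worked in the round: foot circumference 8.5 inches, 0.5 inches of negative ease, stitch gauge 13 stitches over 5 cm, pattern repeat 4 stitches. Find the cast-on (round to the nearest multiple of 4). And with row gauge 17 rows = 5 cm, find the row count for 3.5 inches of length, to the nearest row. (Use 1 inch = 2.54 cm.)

Cast on 52 stitches; work 30 rows.

Finished = 8.5 − 0.5 = 8 inches.
8 inches × 2.54 = 20.32 cm.
13/5 = 2.6 sts per cm; 20.32 × 2.6 = 52.83 sts.
Nearest multiple of 4 → 52.
3.5 inches = 8.89 cm; × 3.4 = 30.23 → 30 rows.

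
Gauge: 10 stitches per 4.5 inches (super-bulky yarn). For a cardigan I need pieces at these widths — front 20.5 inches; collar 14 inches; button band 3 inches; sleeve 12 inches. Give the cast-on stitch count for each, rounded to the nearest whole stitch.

Rate = 10/4.5 = 2.222 sts per in.
front: 20.5 × 2.222 = 45.56 → 46.
collar: 14 × 2.222 = 31.11 → 31.
button band: 3 × 2.222 = 6.67 → 7.
sleeve: 12 × 2.222 = 26.67 → 27.

front 46; collar 31; button band 7; sleeve 27.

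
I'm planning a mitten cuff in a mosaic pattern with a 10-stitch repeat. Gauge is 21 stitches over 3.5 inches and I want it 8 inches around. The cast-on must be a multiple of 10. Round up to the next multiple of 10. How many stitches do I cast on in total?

21 / 3.5 = 6 sts per inch.
8 × 6 = 48.00 sts.
Next multiple of 10: 50.

CO 50 sts.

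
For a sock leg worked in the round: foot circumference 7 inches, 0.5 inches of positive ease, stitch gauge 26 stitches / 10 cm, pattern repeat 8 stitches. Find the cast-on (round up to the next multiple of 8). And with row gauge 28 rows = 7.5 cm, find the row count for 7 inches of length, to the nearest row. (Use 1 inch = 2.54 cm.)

Cast on 56 stitches; work 66 rows.

Finished = 7 + 0.5 = 7.5 inches.
7.5 inches × 2.54 = 19.05 cm.
26/10 = 2.6 sts per cm; 19.05 × 2.6 = 49.53 sts.
Next multiple of 8 → 56.
7 inches = 17.78 cm; × 3.733 = 66.38 → 66 rows.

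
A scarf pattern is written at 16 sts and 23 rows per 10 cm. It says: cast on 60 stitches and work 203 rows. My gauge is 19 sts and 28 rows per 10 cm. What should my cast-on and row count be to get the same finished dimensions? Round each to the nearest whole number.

Cast on 71 stitches; work 247 rows.

Stitches: 60 × 19/16 = 71.25 → 71.
Rows: 203 × 28/23 = 247.13 → 247.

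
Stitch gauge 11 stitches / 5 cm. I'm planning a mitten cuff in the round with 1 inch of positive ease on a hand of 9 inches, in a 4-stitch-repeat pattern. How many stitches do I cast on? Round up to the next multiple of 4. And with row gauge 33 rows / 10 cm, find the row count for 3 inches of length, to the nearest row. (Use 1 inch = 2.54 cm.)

Finished = 9 + 1 = 10 inches.
10 inches × 2.54 = 25.40 cm.
11/5 = 2.2 sts per cm; 25.40 × 2.2 = 55.88 sts.
Next multiple of 4 → 56.
3 inches = 7.62 cm; × 3.3 = 25.15 → 25 rows.

Cast on 56 stitches; work 25 rows.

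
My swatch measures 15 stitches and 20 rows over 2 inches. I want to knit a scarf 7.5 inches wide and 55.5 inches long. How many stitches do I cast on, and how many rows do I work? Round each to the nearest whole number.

Stitch gauge = 15/2 = 7.5 sts/in; 7.5 × 7.5 = 56.25 → 56 sts.
Row gauge = 20/2 = 10 rows/in; 55.5 × 10 = 555.00 → 555 rows.

Cast on 56 stitches and work 555 rows.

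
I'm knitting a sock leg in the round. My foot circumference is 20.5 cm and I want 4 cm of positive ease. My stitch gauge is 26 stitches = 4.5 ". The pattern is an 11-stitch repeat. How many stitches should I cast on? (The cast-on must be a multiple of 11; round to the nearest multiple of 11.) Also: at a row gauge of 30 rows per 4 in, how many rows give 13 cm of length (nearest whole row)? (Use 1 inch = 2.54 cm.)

Finished = 20.5 + 4 = 24.5 cm.
24.5 cm × 1/2.54 = 9.65 inches.
26/4.5 = 5.778 sts per in; 9.65 × 5.778 = 55.73 sts.
Nearest multiple of 11 → 55.
13 cm = 5.12 inches; × 7.5 = 38.39 → 38 rows.

Cast on 55 stitches; work 38 rows.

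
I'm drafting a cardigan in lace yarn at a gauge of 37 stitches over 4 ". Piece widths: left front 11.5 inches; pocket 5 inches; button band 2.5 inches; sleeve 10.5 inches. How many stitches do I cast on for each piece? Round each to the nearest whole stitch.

Rate = 37/4 = 9.25 sts per in.
left front: 11.5 × 9.25 = 106.38 → 106.
pocket: 5 × 9.25 = 46.25 → 46.
button band: 2.5 × 9.25 = 23.12 → 23.
sleeve: 10.5 × 9.25 = 97.12 → 97.

left front 106; pocket 46; button band 23; sleeve 97.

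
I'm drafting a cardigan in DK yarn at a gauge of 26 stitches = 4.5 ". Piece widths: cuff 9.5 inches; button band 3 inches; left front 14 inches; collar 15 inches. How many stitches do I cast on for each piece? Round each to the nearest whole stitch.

Rate = 26/4.5 = 5.778 sts per in.
cuff: 9.5 × 5.778 = 54.89 → 55.
button band: 3 × 5.778 = 17.33 → 17.
left front: 14 × 5.778 = 80.89 → 81.
collar: 15 × 5.778 = 86.67 → 87.

cuff 55; button band 17; left front 81; collar 87.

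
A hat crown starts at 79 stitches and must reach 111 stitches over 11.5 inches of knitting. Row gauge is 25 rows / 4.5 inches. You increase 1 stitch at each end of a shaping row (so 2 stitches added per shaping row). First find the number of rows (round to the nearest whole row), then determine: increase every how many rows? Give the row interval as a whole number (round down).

Increase every 4th row.

Rows = 11.5 × 5.556 = 63.9 → 64 rows.
Stitches to add: 32 → 16 shaping rows (at 2 st each).
64 / 16 = 4.00 → every 4 rows.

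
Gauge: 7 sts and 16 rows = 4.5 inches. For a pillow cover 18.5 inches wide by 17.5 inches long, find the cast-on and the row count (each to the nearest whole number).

Stitch gauge = 7/4.5 = 1.556 sts/in; 18.5 × 1.556 = 28.78 → 29 sts.
Row gauge = 16/4.5 = 3.556 rows/in; 17.5 × 3.556 = 62.22 → 62 rows.

Cast on 29 stitches and work 62 rows.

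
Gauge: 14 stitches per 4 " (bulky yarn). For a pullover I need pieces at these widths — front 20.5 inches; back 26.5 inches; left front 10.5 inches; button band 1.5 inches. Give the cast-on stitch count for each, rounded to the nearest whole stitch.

Rate = 14/4 = 3.5 sts per in.
front: 20.5 × 3.5 = 71.75 → 72.
back: 26.5 × 3.5 = 92.75 → 93.
left front: 10.5 × 3.5 = 36.75 → 37.
button band: 1.5 × 3.5 = 5.25 → 5.

front 72; back 93; left front 37; button band 5.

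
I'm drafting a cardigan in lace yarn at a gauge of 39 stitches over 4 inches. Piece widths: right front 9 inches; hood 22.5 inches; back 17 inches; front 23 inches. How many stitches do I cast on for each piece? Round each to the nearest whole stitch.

Rate = 39/4 = 9.75 sts per in.
right front: 9 × 9.75 = 87.75 → 88.
hood: 22.5 × 9.75 = 219.38 → 219.
back: 17 × 9.75 = 165.75 → 166.
front: 23 × 9.75 = 224.25 → 224.

right front 88; hood 219; back 166; front 224.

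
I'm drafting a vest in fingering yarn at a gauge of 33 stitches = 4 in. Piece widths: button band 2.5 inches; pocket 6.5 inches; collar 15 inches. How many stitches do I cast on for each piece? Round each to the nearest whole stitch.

button band 21; pocket 54; collar 124.

Rate = 33/4 = 8.25 sts per in.
button band: 2.5 × 8.25 = 20.62 → 21.
pocket: 6.5 × 8.25 = 53.62 → 54.
collar: 15 × 8.25 = 123.75 → 124.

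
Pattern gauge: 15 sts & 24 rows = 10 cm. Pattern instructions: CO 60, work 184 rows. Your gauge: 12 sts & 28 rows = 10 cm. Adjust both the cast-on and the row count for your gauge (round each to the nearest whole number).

Stitches: 60 × 12/15 = 48.00 → 48.
Rows: 184 × 28/24 = 214.67 → 215.

Cast on 48 stitches; work 215 rows.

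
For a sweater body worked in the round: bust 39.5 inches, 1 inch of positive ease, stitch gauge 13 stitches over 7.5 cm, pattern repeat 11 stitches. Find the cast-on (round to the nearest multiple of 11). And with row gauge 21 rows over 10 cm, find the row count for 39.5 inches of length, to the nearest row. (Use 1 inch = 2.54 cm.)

Finished = 39.5 + 1 = 40.5 inches.
40.5 inches × 2.54 = 102.87 cm.
13/7.5 = 1.733 sts per cm; 102.87 × 1.733 = 178.31 sts.
Nearest multiple of 11 → 176.
39.5 inches = 100.33 cm; × 2.1 = 210.69 → 211 rows.

Cast on 176 stitches; work 211 rows.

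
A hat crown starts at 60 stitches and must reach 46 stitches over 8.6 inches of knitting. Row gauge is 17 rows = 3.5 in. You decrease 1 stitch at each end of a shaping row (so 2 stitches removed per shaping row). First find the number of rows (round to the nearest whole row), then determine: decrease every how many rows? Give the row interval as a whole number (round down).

Rows = 8.6 × 4.857 = 41.8 → 42 rows.
Stitches to remove: 14 → 7 shaping rows (at 2 st each).
42 / 7 = 6.00 → every 6 rows.

Decrease every 6th row.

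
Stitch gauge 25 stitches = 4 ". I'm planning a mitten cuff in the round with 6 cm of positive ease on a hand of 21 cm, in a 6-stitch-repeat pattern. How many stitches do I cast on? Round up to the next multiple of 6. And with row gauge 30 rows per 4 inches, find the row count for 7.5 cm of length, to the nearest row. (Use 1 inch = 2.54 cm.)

Finished = 21 + 6 = 27 cm.
27 cm × 1/2.54 = 10.63 inches.
25/4 = 6.25 sts per in; 10.63 × 6.25 = 66.44 sts.
Next multiple of 6 → 72.
7.5 cm = 2.95 inches; × 7.5 = 22.15 → 22 rows.

Cast on 72 stitches; work 22 rows.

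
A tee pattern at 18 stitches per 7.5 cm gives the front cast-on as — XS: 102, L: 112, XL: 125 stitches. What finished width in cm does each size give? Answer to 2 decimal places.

XS 42.50 cm; L 46.67 cm; XL 52.08 cm.

18/7.5 = 2.4 sts per cm.
XS: 102 / 2.4 = 42.500 → 42.50 cm.
L: 112 / 2.4 = 46.667 → 46.67 cm.
XL: 125 / 2.4 = 52.083 → 52.08 cm.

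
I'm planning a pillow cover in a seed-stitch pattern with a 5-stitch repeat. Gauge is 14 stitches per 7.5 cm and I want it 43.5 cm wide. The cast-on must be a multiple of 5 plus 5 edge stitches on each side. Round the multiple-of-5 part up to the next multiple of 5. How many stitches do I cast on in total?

Cast on 85 stitches.

14 / 7.5 = 1.867 sts per cm.
43.5 × 1.867 = 81.20 sts.
Less 10 edge sts → 71.20 for the repeat.
Next multiple of 5: 75.
Add back 10 edge sts → 85.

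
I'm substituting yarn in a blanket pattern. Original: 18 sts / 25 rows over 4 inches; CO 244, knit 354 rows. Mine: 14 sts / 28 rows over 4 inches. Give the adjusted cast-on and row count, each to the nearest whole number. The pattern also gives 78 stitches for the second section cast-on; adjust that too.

Cast on 190 stitches; work 396 rows; second section cast-on 61 stitches.

Stitches: 244 × 14/18 = 189.78 → 190.
Rows: 354 × 28/25 = 396.48 → 396.
second section cast-on: 78 × 14/18 = 60.67 → 61.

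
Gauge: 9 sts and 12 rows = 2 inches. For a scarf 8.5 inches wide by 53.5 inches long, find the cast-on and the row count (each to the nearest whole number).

Stitch gauge = 9/2 = 4.5 sts/in; 8.5 × 4.5 = 38.25 → 38 sts.
Row gauge = 12/2 = 6 rows/in; 53.5 × 6 = 321.00 → 321 rows.

Cast on 38 stitches and work 321 rows.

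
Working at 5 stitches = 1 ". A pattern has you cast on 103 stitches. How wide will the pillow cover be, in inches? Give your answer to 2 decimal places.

20.60 inches.

5 stitches / 1 inch = 5 stitches per inch.
103 / 5 = 20.600 inches.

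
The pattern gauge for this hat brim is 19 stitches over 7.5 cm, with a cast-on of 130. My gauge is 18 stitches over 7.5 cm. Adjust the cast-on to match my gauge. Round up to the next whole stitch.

Cast on 124 stitches.

Scale factor = 18 / 19 = 0.947.
130 × 18 / 19 = 123.16 sts.
→ 124 sts.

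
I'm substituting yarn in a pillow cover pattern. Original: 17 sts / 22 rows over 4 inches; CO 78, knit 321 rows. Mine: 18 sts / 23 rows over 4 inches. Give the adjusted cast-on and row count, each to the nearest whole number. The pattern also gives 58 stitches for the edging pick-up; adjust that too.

Stitches: 78 × 18/17 = 82.59 → 83.
Rows: 321 × 23/22 = 335.59 → 336.
edging pick-up: 58 × 18/17 = 61.41 → 61.

Cast on 83 stitches; work 336 rows; edging pick-up 61 stitches.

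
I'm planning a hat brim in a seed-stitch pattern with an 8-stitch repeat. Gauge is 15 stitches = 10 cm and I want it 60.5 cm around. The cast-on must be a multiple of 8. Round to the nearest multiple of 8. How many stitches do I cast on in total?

15 / 10 = 1.5 sts per cm.
60.5 × 1.5 = 90.75 sts.
Nearest multiple of 8: 88.

Cast on 88 stitches.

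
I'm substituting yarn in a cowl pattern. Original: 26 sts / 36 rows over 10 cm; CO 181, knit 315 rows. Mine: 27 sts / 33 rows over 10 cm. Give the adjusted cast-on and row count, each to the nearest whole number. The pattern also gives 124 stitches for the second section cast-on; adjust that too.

Stitches: 181 × 27/26 = 187.96 → 188.
Rows: 315 × 33/36 = 288.75 → 289.
second section cast-on: 124 × 27/26 = 128.77 → 129.

Cast on 188 stitches; work 289 rows; second section cast-on 129 stitches.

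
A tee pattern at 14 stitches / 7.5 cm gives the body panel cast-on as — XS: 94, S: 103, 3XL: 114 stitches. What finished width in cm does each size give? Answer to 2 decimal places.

14/7.5 = 1.867 sts per cm.
XS: 94 / 1.867 = 50.357 → 50.36 cm.
S: 103 / 1.867 = 55.179 → 55.18 cm.
3XL: 114 / 1.867 = 61.071 → 61.07 cm.

XS 50.36 cm; S 55.18 cm; 3XL 61.07 cm.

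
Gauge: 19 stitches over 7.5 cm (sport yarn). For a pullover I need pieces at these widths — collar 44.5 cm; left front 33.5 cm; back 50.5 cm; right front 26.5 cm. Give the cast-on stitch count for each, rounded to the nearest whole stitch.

Rate = 19/7.5 = 2.533 sts per cm.
collar: 44.5 × 2.533 = 112.73 → 113.
left front: 33.5 × 2.533 = 84.87 → 85.
back: 50.5 × 2.533 = 127.93 → 128.
right front: 26.5 × 2.533 = 67.13 → 67.

collar 113; left front 85; back 128; right front 67.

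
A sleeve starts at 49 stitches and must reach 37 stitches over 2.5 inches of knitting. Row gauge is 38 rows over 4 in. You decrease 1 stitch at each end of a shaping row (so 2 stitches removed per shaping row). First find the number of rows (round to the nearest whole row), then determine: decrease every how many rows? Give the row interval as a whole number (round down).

Decrease every 4th row.

Rows = 2.5 × 9.5 = 23.8 → 24 rows.
Stitches to remove: 12 → 6 shaping rows (at 2 st each).
24 / 6 = 4.00 → every 4 rows.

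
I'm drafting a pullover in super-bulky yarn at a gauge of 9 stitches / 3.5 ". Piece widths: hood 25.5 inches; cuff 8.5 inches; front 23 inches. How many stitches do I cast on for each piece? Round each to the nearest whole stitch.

Rate = 9/3.5 = 2.571 sts per in.
hood: 25.5 × 2.571 = 65.57 → 66.
cuff: 8.5 × 2.571 = 21.86 → 22.
front: 23 × 2.571 = 59.14 → 59.

hood 66; cuff 22; front 59.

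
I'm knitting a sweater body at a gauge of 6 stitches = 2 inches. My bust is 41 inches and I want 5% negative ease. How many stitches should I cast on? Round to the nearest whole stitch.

Finished = 41 × 0.95 = 38.95 in.
6 / 2 = 3 sts per inch.
38.95 × 3 = 116.85 sts.
→ 117 sts.

Cast on 117 stitches.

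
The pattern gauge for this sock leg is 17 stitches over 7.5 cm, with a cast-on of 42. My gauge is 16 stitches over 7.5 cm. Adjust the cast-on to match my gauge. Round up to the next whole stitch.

Scale factor = 16 / 17 = 0.941.
42 × 16 / 17 = 39.53 sts.
→ 40 sts.

Cast on 40 stitches.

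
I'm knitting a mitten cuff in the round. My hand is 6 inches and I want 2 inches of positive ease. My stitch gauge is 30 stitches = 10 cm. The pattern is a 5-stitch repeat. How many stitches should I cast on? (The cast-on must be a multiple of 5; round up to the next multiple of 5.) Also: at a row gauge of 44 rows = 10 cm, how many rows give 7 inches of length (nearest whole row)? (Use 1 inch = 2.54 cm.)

Finished = 6 + 2 = 8 inches.
8 inches × 2.54 = 20.32 cm.
30/10 = 3 sts per cm; 20.32 × 3 = 60.96 sts.
Next multiple of 5 → 65.
7 inches = 17.78 cm; × 4.4 = 78.23 → 78 rows.

Cast on 65 stitches; work 78 rows.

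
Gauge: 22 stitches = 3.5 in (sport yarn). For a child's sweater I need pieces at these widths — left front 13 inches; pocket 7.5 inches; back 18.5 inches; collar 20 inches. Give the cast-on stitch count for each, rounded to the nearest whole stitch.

Rate = 22/3.5 = 6.286 sts per in.
left front: 13 × 6.286 = 81.71 → 82.
pocket: 7.5 × 6.286 = 47.14 → 47.
back: 18.5 × 6.286 = 116.29 → 116.
collar: 20 × 6.286 = 125.71 → 126.

left front 82; pocket 47; back 116; collar 126.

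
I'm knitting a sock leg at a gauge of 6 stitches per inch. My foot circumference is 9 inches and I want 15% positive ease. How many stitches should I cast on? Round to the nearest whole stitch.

Finished = 9 × 1.15 = 10.35 in.
6 / 1 = 6 sts per inch.
10.35 × 6 = 62.10 sts.
→ 62 sts.

62 stitches.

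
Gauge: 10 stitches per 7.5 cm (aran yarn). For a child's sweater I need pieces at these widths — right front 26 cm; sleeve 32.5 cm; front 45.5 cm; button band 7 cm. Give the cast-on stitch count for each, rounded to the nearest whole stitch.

right front 35; sleeve 43; front 61; button band 9.

Rate = 10/7.5 = 1.333 sts per cm.
right front: 26 × 1.333 = 34.67 → 35.
sleeve: 32.5 × 1.333 = 43.33 → 43.
front: 45.5 × 1.333 = 60.67 → 61.
button band: 7 × 1.333 = 9.33 → 9.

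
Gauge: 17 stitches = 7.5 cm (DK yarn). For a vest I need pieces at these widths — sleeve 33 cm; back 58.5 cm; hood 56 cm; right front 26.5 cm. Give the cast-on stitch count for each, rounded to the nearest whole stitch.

sleeve 75; back 133; hood 127; right front 60.

Rate = 17/7.5 = 2.267 sts per cm.
sleeve: 33 × 2.267 = 74.80 → 75.
back: 58.5 × 2.267 = 132.60 → 133.
hood: 56 × 2.267 = 126.93 → 127.
right front: 26.5 × 2.267 = 60.07 → 60.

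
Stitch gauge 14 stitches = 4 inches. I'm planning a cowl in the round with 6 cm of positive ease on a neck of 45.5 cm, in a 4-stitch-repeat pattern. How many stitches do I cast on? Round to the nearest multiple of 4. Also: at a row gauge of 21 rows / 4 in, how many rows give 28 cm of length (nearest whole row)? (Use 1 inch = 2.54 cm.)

Finished = 45.5 + 6 = 51.5 cm.
51.5 cm × 1/2.54 = 20.28 inches.
14/4 = 3.5 sts per in; 20.28 × 3.5 = 70.96 sts.
Nearest multiple of 4 → 72.
28 cm = 11.02 inches; × 5.25 = 57.87 → 58 rows.

Cast on 72 stitches; work 58 rows.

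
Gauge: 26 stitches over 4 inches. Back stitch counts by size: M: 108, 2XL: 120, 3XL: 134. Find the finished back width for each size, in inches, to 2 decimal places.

M 16.62 inches; 2XL 18.46 inches; 3XL 20.62 inches.

26/4 = 6.5 sts per in.
M: 108 / 6.5 = 16.615 → 16.62 in.
2XL: 120 / 6.5 = 18.462 → 18.46 in.
3XL: 134 / 6.5 = 20.615 → 20.62 in.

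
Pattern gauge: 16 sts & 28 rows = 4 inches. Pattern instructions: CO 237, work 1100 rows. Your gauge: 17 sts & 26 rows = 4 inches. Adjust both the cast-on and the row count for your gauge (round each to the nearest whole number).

Stitches: 237 × 17/16 = 251.81 → 252.
Rows: 1100 × 26/28 = 1021.43 → 1021.

Cast on 252 stitches; work 1021 rows.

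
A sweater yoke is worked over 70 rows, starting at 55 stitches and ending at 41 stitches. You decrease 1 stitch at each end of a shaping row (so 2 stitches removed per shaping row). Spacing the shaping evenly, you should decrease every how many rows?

Decrease every 10th row.

Stitches to remove: |41 − 55| = 14.
Shaping rows needed: 14 / 2 = 7.
70 rows / 7 = every 10 rows.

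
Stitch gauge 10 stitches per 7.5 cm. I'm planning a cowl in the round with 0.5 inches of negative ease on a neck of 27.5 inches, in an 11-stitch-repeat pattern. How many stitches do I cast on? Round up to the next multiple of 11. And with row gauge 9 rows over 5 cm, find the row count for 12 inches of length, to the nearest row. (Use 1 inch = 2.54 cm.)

Finished = 27.5 − 0.5 = 27 inches.
27 inches × 2.54 = 68.58 cm.
10/7.5 = 1.333 sts per cm; 68.58 × 1.333 = 91.44 sts.
Next multiple of 11 → 99.
12 inches = 30.48 cm; × 1.8 = 54.86 → 55 rows.

Cast on 99 stitches; work 55 rows.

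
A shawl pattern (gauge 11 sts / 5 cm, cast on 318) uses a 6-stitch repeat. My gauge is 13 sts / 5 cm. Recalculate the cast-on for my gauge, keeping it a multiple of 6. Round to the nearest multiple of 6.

318 × 13 / 11 = 375.82.
Nearest multiple of 6: 378.

Cast on 378 stitches.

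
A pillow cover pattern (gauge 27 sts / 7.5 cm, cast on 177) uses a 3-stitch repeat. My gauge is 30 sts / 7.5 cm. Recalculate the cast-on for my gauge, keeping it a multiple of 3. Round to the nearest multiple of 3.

198 stitches.

177 × 30 / 27 = 196.67.
Nearest multiple of 3: 198.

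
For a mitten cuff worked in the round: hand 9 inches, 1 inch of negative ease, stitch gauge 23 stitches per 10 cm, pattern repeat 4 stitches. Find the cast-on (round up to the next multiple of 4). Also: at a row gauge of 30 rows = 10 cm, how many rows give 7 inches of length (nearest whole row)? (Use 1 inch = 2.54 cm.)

Finished = 9 − 1 = 8 inches.
8 inches × 2.54 = 20.32 cm.
23/10 = 2.3 sts per cm; 20.32 × 2.3 = 46.74 sts.
Next multiple of 4 → 48.
7 inches = 17.78 cm; × 3 = 53.34 → 53 rows.

Cast on 48 stitches; work 53 rows.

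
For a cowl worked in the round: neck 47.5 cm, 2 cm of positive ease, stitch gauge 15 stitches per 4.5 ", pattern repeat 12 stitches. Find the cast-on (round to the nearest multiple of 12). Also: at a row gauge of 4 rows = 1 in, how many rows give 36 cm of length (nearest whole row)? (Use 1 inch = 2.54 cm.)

Finished = 47.5 + 2 = 49.5 cm.
49.5 cm × 1/2.54 = 19.49 inches.
15/4.5 = 3.333 sts per in; 19.49 × 3.333 = 64.96 sts.
Nearest multiple of 12 → 60.
36 cm = 14.17 inches; × 4 = 56.69 → 57 rows.

Cast on 60 stitches; work 57 rows.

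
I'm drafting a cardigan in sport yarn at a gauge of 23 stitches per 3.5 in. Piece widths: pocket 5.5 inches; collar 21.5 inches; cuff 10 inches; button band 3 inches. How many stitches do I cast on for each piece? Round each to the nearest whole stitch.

Rate = 23/3.5 = 6.571 sts per in.
pocket: 5.5 × 6.571 = 36.14 → 36.
collar: 21.5 × 6.571 = 141.29 → 141.
cuff: 10 × 6.571 = 65.71 → 66.
button band: 3 × 6.571 = 19.71 → 20.

pocket 36; collar 141; cuff 66; button band 20.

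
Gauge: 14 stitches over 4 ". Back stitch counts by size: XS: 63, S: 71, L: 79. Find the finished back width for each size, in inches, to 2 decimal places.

14/4 = 3.5 sts per in.
XS: 63 / 3.5 = 18.000 → 18.00 in.
S: 71 / 3.5 = 20.286 → 20.29 in.
L: 79 / 3.5 = 22.571 → 22.57 in.

XS 18.00 inches; S 20.29 inches; L 22.57 inches.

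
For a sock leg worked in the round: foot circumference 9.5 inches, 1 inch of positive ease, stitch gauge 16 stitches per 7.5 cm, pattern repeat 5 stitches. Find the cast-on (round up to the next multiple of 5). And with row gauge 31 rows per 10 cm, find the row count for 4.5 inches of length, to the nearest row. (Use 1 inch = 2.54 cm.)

Finished = 9.5 + 1 = 10.5 inches.
10.5 inches × 2.54 = 26.67 cm.
16/7.5 = 2.133 sts per cm; 26.67 × 2.133 = 56.90 sts.
Next multiple of 5 → 60.
4.5 inches = 11.43 cm; × 3.1 = 35.43 → 35 rows.

Cast on 60 stitches; work 35 rows.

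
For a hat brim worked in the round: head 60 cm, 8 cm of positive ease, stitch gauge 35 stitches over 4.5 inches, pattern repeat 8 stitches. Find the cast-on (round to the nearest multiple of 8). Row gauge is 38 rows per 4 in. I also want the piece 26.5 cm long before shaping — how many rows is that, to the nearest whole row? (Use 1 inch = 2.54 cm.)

Cast on 208 stitches; work 99 rows.

Finished = 60 + 8 = 68 cm.
68 cm × 1/2.54 = 26.77 inches.
35/4.5 = 7.778 sts per in; 26.77 × 7.778 = 208.22 sts.
Nearest multiple of 8 → 208.
26.5 cm = 10.43 inches; × 9.5 = 99.11 → 99 rows.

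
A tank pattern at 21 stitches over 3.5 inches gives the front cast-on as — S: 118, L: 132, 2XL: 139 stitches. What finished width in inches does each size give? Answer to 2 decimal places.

S 19.67 inches; L 22.00 inches; 2XL 23.17 inches.

21/3.5 = 6 sts per in.
S: 118 / 6 = 19.667 → 19.67 in.
L: 132 / 6 = 22.000 → 22.00 in.
2XL: 139 / 6 = 23.167 → 23.17 in.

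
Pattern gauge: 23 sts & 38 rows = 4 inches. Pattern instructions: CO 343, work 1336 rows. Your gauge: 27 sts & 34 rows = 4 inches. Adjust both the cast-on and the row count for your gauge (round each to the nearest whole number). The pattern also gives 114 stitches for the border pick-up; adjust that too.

Stitches: 343 × 27/23 = 402.65 → 403.
Rows: 1336 × 34/38 = 1195.37 → 1195.
border pick-up: 114 × 27/23 = 133.83 → 134.

Cast on 403 stitches; work 1195 rows; border pick-up 134 stitches.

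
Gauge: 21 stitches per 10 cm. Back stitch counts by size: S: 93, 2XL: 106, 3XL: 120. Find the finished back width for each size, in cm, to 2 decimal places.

21/10 = 2.1 sts per cm.
S: 93 / 2.1 = 44.286 → 44.29 cm.
2XL: 106 / 2.1 = 50.476 → 50.48 cm.
3XL: 120 / 2.1 = 57.143 → 57.14 cm.

S 44.29 cm; 2XL 50.48 cm; 3XL 57.14 cm.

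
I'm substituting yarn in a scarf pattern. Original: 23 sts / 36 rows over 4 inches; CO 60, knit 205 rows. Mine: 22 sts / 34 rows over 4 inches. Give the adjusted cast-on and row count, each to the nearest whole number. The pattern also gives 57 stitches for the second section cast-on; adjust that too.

Cast on 57 stitches; work 194 rows; second section cast-on 55 stitches.

Stitches: 60 × 22/23 = 57.39 → 57.
Rows: 205 × 34/36 = 193.61 → 194.
second section cast-on: 57 × 22/23 = 54.52 → 55.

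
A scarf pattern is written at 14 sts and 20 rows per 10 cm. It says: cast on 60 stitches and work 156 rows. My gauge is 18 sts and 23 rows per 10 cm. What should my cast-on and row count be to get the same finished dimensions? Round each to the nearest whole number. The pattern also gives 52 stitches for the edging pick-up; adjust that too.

Cast on 77 stitches; work 179 rows; edging pick-up 67 stitches.

Stitches: 60 × 18/14 = 77.14 → 77.
Rows: 156 × 23/20 = 179.40 → 179.
edging pick-up: 52 × 18/14 = 66.86 → 67.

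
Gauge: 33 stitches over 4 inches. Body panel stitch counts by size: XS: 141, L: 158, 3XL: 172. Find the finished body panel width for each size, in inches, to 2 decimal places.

33/4 = 8.25 sts per in.
XS: 141 / 8.25 = 17.091 → 17.09 in.
L: 158 / 8.25 = 19.152 → 19.15 in.
3XL: 172 / 8.25 = 20.848 → 20.85 in.

XS 17.09 inches; L 19.15 inches; 3XL 20.85 inches.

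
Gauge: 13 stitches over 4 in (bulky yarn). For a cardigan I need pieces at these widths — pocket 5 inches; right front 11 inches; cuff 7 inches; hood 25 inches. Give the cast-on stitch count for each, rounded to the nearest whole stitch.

Rate = 13/4 = 3.25 sts per in.
pocket: 5 × 3.25 = 16.25 → 16.
right front: 11 × 3.25 = 35.75 → 36.
cuff: 7 × 3.25 = 22.75 → 23.
hood: 25 × 3.25 = 81.25 → 81.

pocket 16; right front 36; cuff 23; hood 81.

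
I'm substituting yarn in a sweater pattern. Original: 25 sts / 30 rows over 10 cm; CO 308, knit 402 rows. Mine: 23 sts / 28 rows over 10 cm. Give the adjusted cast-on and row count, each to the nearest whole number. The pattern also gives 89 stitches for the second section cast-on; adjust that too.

Stitches: 308 × 23/25 = 283.36 → 283.
Rows: 402 × 28/30 = 375.20 → 375.
second section cast-on: 89 × 23/25 = 81.88 → 82.

Cast on 283 stitches; work 375 rows; second section cast-on 82 stitches.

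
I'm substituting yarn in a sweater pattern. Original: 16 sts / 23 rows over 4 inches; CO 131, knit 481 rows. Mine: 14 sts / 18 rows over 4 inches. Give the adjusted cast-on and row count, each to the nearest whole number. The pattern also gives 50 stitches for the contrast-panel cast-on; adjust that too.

Stitches: 131 × 14/16 = 114.62 → 115.
Rows: 481 × 18/23 = 376.43 → 376.
contrast-panel cast-on: 50 × 14/16 = 43.75 → 44.

Cast on 115 stitches; work 376 rows; contrast-panel cast-on 44 stitches.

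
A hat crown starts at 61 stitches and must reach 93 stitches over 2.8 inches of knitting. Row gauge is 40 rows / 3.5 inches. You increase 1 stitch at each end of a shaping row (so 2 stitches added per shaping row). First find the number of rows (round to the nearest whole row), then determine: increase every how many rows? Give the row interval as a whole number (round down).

Rows = 2.8 × 11.429 = 32.0 → 32 rows.
Stitches to add: 32 → 16 shaping rows (at 2 st each).
32 / 16 = 2.00 → every 2 rows.

Increase every 2nd row.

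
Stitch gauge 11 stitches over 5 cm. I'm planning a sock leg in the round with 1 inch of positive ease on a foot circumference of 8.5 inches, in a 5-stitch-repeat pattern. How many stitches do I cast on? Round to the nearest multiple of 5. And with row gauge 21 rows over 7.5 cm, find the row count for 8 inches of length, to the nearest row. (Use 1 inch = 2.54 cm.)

Finished = 8.5 + 1 = 9.5 inches.
9.5 inches × 2.54 = 24.13 cm.
11/5 = 2.2 sts per cm; 24.13 × 2.2 = 53.09 sts.
Nearest multiple of 5 → 55.
8 inches = 20.32 cm; × 2.8 = 56.90 → 57 rows.

Cast on 55 stitches; work 57 rows.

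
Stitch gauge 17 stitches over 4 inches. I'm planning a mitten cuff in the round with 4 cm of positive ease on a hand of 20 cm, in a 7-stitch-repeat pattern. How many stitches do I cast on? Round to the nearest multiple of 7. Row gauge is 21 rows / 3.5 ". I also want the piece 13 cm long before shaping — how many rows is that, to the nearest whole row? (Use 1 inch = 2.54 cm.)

Cast on 42 stitches; work 31 rows.

Finished = 20 + 4 = 24 cm.
24 cm × 1/2.54 = 9.45 inches.
17/4 = 4.25 sts per in; 9.45 × 4.25 = 40.16 sts.
Nearest multiple of 7 → 42.
13 cm = 5.12 inches; × 6 = 30.71 → 31 rows.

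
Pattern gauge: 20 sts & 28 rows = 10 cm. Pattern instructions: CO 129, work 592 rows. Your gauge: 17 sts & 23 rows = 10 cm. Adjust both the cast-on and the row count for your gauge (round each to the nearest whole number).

Stitches: 129 × 17/20 = 109.65 → 110.
Rows: 592 × 23/28 = 486.29 → 486.

Cast on 110 stitches; work 486 rows.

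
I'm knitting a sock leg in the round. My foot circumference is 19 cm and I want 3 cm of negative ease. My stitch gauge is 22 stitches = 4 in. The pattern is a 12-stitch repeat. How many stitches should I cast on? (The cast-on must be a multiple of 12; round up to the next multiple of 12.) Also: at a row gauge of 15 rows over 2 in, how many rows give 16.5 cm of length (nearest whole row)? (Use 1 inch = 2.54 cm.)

Cast on 36 stitches; work 49 rows.

Finished = 19 − 3 = 16 cm.
16 cm × 1/2.54 = 6.30 inches.
22/4 = 5.5 sts per in; 6.30 × 5.5 = 34.65 sts.
Next multiple of 12 → 36.
16.5 cm = 6.50 inches; × 7.5 = 48.72 → 49 rows.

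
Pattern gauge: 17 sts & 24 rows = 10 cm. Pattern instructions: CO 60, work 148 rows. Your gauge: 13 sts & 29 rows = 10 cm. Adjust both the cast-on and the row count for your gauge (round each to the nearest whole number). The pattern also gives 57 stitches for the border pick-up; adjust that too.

Stitches: 60 × 13/17 = 45.88 → 46.
Rows: 148 × 29/24 = 178.83 → 179.
border pick-up: 57 × 13/17 = 43.59 → 44.

Cast on 46 stitches; work 179 rows; border pick-up 44 stitches.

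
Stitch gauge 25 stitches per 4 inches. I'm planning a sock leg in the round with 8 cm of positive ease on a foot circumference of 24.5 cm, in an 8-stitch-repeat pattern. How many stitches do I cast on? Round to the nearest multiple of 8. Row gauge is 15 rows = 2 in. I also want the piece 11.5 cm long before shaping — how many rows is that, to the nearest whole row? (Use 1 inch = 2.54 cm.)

Finished = 24.5 + 8 = 32.5 cm.
32.5 cm × 1/2.54 = 12.80 inches.
25/4 = 6.25 sts per in; 12.80 × 6.25 = 79.97 sts.
Nearest multiple of 8 → 80.
11.5 cm = 4.53 inches; × 7.5 = 33.96 → 34 rows.

Cast on 80 stitches; work 34 rows.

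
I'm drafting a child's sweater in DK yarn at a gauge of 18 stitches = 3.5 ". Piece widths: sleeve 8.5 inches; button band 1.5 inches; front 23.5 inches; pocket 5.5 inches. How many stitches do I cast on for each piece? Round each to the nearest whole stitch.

Rate = 18/3.5 = 5.143 sts per in.
sleeve: 8.5 × 5.143 = 43.71 → 44.
button band: 1.5 × 5.143 = 7.71 → 8.
front: 23.5 × 5.143 = 120.86 → 121.
pocket: 5.5 × 5.143 = 28.29 → 28.

sleeve 44; button band 8; front 121; pocket 28.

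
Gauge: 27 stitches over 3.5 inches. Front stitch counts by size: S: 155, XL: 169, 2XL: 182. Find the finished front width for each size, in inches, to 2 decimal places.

27/3.5 = 7.714 sts per in.
S: 155 / 7.714 = 20.093 → 20.09 in.
XL: 169 / 7.714 = 21.907 → 21.91 in.
2XL: 182 / 7.714 = 23.593 → 23.59 in.

S 20.09 inches; XL 21.91 inches; 2XL 23.59 inches.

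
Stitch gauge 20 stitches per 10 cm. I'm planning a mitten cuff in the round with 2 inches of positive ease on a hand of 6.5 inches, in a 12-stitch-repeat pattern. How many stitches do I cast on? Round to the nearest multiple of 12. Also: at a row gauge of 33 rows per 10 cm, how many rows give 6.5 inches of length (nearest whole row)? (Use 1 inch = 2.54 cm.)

Cast on 48 stitches; work 54 rows.

Finished = 6.5 + 2 = 8.5 inches.
8.5 inches × 2.54 = 21.59 cm.
20/10 = 2 sts per cm; 21.59 × 2 = 43.18 sts.
Nearest multiple of 12 → 48.
6.5 inches = 16.51 cm; × 3.3 = 54.48 → 54 rows.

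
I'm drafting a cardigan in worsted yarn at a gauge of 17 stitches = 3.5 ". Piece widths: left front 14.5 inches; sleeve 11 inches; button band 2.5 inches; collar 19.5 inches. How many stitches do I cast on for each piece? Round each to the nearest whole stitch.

left front 70; sleeve 53; button band 12; collar 95.

Rate = 17/3.5 = 4.857 sts per in.
left front: 14.5 × 4.857 = 70.43 → 70.
sleeve: 11 × 4.857 = 53.43 → 53.
button band: 2.5 × 4.857 = 12.14 → 12.
collar: 19.5 × 4.857 = 94.71 → 95.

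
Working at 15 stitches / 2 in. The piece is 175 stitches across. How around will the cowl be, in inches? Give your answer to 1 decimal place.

23.3 inches.

15 stitches / 2 inch = 7.5 stitches per inch.
175 / 7.5 = 23.33 inches.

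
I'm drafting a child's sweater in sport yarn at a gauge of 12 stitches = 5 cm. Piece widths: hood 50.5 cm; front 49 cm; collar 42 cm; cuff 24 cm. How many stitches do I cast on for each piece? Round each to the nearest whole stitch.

Rate = 12/5 = 2.4 sts per cm.
hood: 50.5 × 2.4 = 121.20 → 121.
front: 49 × 2.4 = 117.60 → 118.
collar: 42 × 2.4 = 100.80 → 101.
cuff: 24 × 2.4 = 57.60 → 58.

hood 121; front 118; collar 101; cuff 58.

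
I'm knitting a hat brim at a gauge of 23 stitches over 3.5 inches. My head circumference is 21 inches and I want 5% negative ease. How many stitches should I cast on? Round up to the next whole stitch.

CO 132 sts.

Finished = 21 × 0.95 = 19.95 in.
23 / 3.5 = 6.571 sts per inch.
19.95 × 6.571 = 131.10 sts.
→ 132 sts.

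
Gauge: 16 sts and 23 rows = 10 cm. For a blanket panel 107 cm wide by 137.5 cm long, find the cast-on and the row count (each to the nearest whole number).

Cast on 171 stitches and work 316 rows.

Stitch gauge = 16/10 = 1.6 sts/cm; 107 × 1.6 = 171.20 → 171 sts.
Row gauge = 23/10 = 2.3 rows/cm; 137.5 × 2.3 = 316.25 → 316 rows.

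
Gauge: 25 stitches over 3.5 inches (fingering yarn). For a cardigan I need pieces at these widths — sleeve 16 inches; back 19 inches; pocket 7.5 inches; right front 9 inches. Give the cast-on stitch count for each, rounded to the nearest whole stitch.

sleeve 114; back 136; pocket 54; right front 64.

Rate = 25/3.5 = 7.143 sts per in.
sleeve: 16 × 7.143 = 114.29 → 114.
back: 19 × 7.143 = 135.71 → 136.
pocket: 7.5 × 7.143 = 53.57 → 54.
right front: 9 × 7.143 = 64.29 → 64.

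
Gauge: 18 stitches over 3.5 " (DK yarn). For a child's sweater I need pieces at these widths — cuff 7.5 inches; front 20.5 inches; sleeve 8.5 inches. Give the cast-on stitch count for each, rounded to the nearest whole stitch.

Rate = 18/3.5 = 5.143 sts per in.
cuff: 7.5 × 5.143 = 38.57 → 39.
front: 20.5 × 5.143 = 105.43 → 105.
sleeve: 8.5 × 5.143 = 43.71 → 44.

cuff 39; front 105; sleeve 44.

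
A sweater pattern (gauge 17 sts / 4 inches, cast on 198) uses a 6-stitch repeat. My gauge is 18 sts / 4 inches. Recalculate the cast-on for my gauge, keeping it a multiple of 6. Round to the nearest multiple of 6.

198 × 18 / 17 = 209.65.
Nearest multiple of 6: 210.

CO 210 sts.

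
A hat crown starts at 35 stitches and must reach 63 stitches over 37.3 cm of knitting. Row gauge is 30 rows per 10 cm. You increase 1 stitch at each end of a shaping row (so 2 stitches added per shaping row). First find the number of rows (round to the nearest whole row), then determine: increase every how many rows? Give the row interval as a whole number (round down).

Rows = 37.3 × 3 = 111.9 → 112 rows.
Stitches to add: 28 → 14 shaping rows (at 2 st each).
112 / 14 = 8.00 → every 8 rows.

Increase every 8th row.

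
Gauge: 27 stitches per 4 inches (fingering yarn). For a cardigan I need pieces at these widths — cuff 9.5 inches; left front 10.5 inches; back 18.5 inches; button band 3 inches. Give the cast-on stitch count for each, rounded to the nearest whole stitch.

cuff 64; left front 71; back 125; button band 20.

Rate = 27/4 = 6.75 sts per in.
cuff: 9.5 × 6.75 = 64.12 → 64.
left front: 10.5 × 6.75 = 70.88 → 71.
back: 18.5 × 6.75 = 124.88 → 125.
button band: 3 × 6.75 = 20.25 → 20.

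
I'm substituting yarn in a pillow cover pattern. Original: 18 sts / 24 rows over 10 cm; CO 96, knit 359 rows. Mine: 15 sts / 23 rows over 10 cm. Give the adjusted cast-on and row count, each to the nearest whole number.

Cast on 80 stitches; work 344 rows.

Stitches: 96 × 15/18 = 80.00 → 80.
Rows: 359 × 23/24 = 344.04 → 344.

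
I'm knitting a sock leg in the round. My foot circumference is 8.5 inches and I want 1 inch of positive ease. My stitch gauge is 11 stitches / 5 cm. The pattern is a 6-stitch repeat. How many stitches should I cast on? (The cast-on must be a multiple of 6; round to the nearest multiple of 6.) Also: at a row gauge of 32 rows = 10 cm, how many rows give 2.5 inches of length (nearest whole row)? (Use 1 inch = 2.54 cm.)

Finished = 8.5 + 1 = 9.5 inches.
9.5 inches × 2.54 = 24.13 cm.
11/5 = 2.2 sts per cm; 24.13 × 2.2 = 53.09 sts.
Nearest multiple of 6 → 54.
2.5 inches = 6.35 cm; × 3.2 = 20.32 → 20 rows.

Cast on 54 stitches; work 20 rows.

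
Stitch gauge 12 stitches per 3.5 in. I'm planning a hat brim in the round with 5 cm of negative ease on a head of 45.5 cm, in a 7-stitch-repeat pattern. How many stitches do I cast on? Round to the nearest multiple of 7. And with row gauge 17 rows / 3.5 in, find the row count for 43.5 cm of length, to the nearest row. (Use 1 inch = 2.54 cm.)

Finished = 45.5 − 5 = 40.5 cm.
40.5 cm × 1/2.54 = 15.94 inches.
12/3.5 = 3.429 sts per in; 15.94 × 3.429 = 54.67 sts.
Nearest multiple of 7 → 56.
43.5 cm = 17.13 inches; × 4.857 = 83.18 → 83 rows.

Cast on 56 stitches; work 83 rows.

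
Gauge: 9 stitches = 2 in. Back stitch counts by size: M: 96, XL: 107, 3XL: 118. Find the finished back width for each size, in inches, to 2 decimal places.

M 21.33 inches; XL 23.78 inches; 3XL 26.22 inches.

9/2 = 4.5 sts per in.
M: 96 / 4.5 = 21.333 → 21.33 in.
XL: 107 / 4.5 = 23.778 → 23.78 in.
3XL: 118 / 4.5 = 26.222 → 26.22 in.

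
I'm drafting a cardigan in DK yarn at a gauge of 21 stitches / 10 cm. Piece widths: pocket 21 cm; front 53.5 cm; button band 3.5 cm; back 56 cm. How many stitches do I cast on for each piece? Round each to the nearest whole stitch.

pocket 44; front 112; button band 7; back 118.

Rate = 21/10 = 2.1 sts per cm.
pocket: 21 × 2.1 = 44.10 → 44.
front: 53.5 × 2.1 = 112.35 → 112.
button band: 3.5 × 2.1 = 7.35 → 7.
back: 56 × 2.1 = 117.60 → 118.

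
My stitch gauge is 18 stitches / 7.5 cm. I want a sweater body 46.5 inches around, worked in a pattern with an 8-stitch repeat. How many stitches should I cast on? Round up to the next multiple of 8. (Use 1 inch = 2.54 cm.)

46.5 in = 46.5 × 2.54 = 118.11 cm.
18 / 7.5 = 2.4 sts/cm.
118.11 × 2.4 = 283.46 sts.
→ 288.

Cast on 288 stitches.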